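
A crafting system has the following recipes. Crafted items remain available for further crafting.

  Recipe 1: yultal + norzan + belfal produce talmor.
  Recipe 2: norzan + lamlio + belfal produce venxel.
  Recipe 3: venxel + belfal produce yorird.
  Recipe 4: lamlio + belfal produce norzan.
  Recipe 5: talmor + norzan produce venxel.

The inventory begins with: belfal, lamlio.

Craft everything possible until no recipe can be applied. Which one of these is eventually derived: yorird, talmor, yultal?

lamlio + belfal → norzan (Recipe 4).
Using Recipe 2, norzan, lamlio, and belfal make venxel.
venxel + belfal → yorird (Recipe 3).
talmor would need yultal, norzan, and belfal (Recipe 1), but yultal is never obtained. No rule produces yultal, and it is not given.

yorird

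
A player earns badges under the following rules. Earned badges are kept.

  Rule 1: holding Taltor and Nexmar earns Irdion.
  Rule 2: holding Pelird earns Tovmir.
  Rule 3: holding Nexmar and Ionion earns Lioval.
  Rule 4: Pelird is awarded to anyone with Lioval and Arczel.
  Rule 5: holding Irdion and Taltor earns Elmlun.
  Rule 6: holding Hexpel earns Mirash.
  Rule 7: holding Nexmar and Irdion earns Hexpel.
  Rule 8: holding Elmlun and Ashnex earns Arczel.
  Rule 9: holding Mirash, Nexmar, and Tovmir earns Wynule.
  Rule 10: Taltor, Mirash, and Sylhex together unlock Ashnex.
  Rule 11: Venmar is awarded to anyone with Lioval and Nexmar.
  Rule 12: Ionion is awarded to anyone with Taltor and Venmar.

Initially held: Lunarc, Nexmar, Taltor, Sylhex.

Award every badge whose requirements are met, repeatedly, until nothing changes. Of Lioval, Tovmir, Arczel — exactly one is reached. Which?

Arczel

With Taltor and Nexmar, Irdion is earned (Rule 1).
With Irdion and Taltor, Elmlun is earned (Rule 5).
With Nexmar and Irdion, Hexpel is earned (Rule 7).
With Hexpel, Mirash is earned (Rule 6).
With Taltor, Mirash, and Sylhex, Ashnex is earned (Rule 10).
With Elmlun and Ashnex, Arczel is earned (Rule 8).
Tovmir would need Pelird (Rule 2), but Pelird is never earned. Lioval would need Nexmar and Ionion (Rule 3), but Ionion is never earned.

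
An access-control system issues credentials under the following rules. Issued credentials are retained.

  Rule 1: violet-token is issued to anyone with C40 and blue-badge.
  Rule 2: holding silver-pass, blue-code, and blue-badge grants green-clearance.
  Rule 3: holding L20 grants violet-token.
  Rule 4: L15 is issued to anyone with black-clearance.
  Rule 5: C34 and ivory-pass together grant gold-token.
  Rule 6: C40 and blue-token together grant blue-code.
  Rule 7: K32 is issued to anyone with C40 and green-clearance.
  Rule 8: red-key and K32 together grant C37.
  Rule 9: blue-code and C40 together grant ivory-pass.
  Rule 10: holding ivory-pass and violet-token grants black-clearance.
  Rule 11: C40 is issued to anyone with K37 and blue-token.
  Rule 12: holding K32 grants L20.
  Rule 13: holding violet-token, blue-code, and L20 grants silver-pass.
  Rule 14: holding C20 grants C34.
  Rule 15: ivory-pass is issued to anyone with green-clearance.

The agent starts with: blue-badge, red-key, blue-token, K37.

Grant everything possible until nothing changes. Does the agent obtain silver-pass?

silver-pass would need violet-token, blue-code, and L20 (Rule 13), but L20 is never granted.

No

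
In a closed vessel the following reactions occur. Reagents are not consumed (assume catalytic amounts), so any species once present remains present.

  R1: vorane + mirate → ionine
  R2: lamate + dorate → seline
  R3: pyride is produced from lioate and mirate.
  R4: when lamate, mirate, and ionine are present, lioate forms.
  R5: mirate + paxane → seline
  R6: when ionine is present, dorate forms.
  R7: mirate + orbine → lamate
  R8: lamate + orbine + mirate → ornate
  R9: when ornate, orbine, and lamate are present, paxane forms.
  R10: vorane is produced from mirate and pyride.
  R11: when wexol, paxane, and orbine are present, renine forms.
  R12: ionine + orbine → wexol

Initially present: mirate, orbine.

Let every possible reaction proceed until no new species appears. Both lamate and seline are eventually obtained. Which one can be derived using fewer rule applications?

lamate: mirate and orbine present → lamate forms (R7). [1 rule application]
seline: mirate and orbine present → lamate forms (R7). lamate, orbine, and mirate present → ornate forms (R8). ornate, orbine, and lamate present → paxane forms (R9). mirate and paxane present → seline forms (R5). [4 rule applications]
lamate needs fewer.

lamate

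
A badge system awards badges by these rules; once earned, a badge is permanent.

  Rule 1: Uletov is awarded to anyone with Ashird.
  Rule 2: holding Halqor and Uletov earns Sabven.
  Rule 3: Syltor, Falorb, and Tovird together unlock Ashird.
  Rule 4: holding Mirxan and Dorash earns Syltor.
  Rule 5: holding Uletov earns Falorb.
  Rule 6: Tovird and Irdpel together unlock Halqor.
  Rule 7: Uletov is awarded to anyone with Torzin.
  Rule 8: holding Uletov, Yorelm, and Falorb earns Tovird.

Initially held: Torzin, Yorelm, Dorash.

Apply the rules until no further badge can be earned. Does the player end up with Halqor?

Halqor would need Tovird and Irdpel (Rule 6), but Irdpel is never earned.

No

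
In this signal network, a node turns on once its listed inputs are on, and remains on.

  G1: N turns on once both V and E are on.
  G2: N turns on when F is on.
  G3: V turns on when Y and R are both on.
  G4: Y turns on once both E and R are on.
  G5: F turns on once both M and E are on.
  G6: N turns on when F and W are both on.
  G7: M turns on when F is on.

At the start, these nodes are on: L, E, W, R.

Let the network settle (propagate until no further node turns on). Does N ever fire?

Yes

G4: E and R on → Y on.
G3: Y and R on → V on.
V and E are on, so N turns on (G1).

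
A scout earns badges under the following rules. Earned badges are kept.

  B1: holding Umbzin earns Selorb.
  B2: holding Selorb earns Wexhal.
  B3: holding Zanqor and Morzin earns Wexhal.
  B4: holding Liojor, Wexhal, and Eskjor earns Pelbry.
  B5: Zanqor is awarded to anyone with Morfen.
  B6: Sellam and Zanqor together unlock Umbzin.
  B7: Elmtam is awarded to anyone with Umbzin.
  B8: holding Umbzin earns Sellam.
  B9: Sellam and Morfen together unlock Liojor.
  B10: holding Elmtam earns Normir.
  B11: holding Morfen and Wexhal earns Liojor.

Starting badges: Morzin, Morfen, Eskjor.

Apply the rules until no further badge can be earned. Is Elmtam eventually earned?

No

Elmtam would need Umbzin (B7), but Umbzin is never earned.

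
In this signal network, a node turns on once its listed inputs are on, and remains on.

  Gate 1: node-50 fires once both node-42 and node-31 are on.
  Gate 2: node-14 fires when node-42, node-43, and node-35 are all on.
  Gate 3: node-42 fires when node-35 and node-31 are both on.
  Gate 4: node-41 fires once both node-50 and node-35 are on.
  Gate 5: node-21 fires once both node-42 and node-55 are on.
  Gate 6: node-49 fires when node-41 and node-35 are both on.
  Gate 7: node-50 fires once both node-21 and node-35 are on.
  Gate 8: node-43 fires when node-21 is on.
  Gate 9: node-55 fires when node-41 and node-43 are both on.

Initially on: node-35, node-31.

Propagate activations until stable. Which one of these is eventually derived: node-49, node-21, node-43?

Gate 3: node-35 and node-31 on → node-42 on.
node-42 and node-31 are on, so node-50 fires (Gate 1).
node-50 and node-35 are on, so node-41 fires (Gate 4).
Gate 6: node-41 and node-35 on → node-49 on.
node-43 would need node-21 (Gate 8), but node-21 never turns on. node-21 would need node-42 and node-55 (Gate 5), but node-55 never turns on.

node-49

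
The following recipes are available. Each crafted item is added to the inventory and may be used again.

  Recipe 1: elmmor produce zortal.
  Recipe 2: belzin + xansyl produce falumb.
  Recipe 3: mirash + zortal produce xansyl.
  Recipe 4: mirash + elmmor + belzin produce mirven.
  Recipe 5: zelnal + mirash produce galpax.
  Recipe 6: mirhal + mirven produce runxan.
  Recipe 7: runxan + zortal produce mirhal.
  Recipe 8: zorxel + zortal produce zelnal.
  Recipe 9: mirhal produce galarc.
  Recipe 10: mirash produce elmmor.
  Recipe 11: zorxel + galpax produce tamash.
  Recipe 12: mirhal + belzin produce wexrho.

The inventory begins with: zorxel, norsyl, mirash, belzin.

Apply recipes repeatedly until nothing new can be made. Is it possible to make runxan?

No

runxan would need mirhal and mirven (Recipe 6), but mirhal is never obtained.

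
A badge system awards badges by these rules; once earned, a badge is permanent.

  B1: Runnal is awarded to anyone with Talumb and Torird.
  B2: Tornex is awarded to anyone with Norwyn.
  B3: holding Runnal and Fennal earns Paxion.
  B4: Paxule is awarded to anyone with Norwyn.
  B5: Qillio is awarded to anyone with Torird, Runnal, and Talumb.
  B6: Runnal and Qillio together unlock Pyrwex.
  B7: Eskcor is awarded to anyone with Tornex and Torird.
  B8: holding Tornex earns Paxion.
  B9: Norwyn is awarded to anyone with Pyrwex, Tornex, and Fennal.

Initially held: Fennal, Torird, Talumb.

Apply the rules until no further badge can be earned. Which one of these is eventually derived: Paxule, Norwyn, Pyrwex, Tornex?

With Talumb and Torird, Runnal is earned (B1).
With Torird, Runnal, and Talumb, Qillio is earned (B5).
With Runnal and Qillio, Pyrwex is earned (B6).
Paxule would need Norwyn (B4), but Norwyn is never earned. Norwyn would need Pyrwex, Tornex, and Fennal (B9), but Tornex is never earned. Tornex would need Norwyn (B2), but Norwyn is never earned.

Pyrwex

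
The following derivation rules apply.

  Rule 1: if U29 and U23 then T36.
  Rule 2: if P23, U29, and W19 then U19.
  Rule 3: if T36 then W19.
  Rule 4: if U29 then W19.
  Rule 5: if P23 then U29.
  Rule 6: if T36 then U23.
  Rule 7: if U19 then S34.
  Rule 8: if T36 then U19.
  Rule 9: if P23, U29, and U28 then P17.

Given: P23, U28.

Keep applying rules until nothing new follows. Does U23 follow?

U23 would need T36 (Rule 6), but T36 is never established.

No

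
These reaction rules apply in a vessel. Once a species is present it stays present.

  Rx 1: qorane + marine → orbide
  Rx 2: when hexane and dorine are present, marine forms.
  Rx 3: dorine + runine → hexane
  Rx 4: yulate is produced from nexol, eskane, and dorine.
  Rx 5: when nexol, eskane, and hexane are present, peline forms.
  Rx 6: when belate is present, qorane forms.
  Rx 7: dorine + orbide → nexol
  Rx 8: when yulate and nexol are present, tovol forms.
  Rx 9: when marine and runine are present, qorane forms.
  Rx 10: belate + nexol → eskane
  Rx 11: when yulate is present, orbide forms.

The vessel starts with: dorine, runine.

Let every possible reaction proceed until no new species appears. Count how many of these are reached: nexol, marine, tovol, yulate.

2

dorine and runine present → hexane forms (Rx 3).
hexane and dorine present → marine forms (Rx 2).
marine and runine present → qorane forms (Rx 9).
qorane and marine present → orbide forms (Rx 1).
dorine and orbide present → nexol forms (Rx 7).
nexol: reached.
marine: reached.
tovol would need yulate and nexol (Rx 8), but yulate never forms.
yulate would need nexol, eskane, and dorine (Rx 4), but eskane never forms.
Reached: nexol and marine — 2 of the 4.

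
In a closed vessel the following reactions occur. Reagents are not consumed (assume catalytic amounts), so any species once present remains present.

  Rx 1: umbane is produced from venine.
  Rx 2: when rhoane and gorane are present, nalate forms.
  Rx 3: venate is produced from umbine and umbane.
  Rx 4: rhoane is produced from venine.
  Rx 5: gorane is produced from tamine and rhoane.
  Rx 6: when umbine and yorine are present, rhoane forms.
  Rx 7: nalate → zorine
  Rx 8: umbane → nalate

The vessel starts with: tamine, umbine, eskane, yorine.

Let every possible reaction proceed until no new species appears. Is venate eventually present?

venate would need umbine and umbane (Rx 3), but umbane never forms.

No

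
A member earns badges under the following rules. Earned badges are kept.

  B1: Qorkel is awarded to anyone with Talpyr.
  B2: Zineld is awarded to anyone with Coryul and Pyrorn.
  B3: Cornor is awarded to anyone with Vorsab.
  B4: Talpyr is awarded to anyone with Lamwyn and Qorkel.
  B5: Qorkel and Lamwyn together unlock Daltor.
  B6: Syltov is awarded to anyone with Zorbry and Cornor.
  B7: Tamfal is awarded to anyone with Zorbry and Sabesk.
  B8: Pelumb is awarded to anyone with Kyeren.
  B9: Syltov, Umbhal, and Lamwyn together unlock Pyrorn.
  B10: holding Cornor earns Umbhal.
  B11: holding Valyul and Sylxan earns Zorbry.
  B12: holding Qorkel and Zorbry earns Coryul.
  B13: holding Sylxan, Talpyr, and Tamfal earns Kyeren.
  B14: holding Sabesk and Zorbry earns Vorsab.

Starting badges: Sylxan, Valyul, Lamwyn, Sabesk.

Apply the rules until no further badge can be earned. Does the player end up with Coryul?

Coryul would need Qorkel and Zorbry (B12), but Qorkel is never earned.

No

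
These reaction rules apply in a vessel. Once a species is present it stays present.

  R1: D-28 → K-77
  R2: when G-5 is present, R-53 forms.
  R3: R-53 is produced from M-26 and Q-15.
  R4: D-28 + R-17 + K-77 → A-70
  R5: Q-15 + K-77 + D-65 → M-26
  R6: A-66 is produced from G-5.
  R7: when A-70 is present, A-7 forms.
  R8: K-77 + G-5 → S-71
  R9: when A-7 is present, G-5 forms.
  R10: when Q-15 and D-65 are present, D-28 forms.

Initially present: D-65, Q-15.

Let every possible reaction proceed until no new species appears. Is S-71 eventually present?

S-71 would need K-77 and G-5 (R8), but G-5 never forms.

No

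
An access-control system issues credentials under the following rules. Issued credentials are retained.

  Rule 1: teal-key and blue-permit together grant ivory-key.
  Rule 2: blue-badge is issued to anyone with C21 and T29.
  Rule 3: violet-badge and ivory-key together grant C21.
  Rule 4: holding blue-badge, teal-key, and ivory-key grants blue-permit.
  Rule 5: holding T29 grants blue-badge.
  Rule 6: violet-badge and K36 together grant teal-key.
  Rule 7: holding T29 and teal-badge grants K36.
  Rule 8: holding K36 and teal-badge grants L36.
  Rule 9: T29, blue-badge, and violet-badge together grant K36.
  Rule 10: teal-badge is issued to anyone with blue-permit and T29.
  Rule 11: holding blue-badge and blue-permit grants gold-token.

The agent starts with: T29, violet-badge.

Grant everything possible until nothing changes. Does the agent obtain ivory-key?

No

ivory-key would need teal-key and blue-permit (Rule 1), but blue-permit is never granted.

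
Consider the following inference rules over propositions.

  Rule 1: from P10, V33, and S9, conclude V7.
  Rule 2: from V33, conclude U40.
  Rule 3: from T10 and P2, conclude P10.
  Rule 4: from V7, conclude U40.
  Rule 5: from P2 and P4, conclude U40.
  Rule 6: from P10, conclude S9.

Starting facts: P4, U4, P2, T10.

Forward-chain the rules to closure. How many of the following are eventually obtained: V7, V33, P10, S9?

From T10 and P2, Rule 3 gives P10.
P10 holds, so S9 follows (Rule 6).
V7 would need P10, V33, and S9 (Rule 1), but V33 is never established.
No rule produces V33, and it is not given.
P10: reached.
S9: reached.
Reached: P10 and S9 — 2 of the 4.

2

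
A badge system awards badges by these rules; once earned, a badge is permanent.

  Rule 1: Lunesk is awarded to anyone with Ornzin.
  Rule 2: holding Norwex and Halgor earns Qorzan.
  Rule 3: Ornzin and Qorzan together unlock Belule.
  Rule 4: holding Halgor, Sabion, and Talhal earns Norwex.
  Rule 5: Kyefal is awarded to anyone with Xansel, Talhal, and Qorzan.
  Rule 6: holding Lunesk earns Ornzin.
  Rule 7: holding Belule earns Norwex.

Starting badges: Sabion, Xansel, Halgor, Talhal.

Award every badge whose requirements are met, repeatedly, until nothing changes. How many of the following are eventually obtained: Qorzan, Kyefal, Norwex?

With Halgor, Sabion, and Talhal, Norwex is earned (Rule 4).
With Norwex and Halgor, Qorzan is earned (Rule 2).
With Xansel, Talhal, and Qorzan, Kyefal is earned (Rule 5).
Qorzan: reached.
Kyefal: reached.
Norwex: reached.
All 3 are reached.

3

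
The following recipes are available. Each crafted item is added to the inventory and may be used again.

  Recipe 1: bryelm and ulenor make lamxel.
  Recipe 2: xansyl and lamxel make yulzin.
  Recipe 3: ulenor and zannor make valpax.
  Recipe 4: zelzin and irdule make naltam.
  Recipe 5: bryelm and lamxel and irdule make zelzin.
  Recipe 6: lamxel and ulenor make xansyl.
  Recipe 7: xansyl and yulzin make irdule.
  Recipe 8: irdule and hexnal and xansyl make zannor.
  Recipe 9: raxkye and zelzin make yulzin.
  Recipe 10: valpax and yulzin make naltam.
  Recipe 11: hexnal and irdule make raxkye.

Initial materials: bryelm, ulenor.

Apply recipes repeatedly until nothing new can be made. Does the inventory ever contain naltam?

bryelm and ulenor → lamxel (Recipe 1).
lamxel and ulenor → xansyl (Recipe 6).
xansyl and lamxel → yulzin (Recipe 2).
xansyl and yulzin → irdule (Recipe 7).
bryelm and lamxel and irdule → zelzin (Recipe 5).
zelzin and irdule → naltam (Recipe 4).

Yes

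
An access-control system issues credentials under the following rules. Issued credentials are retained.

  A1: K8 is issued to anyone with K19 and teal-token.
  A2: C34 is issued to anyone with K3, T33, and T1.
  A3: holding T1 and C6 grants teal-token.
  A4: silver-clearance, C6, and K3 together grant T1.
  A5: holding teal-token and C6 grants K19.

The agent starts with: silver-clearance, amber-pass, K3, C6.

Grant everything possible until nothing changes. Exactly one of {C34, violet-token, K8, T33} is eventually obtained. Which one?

K8

Holding silver-clearance, C6, and K3 grants T1 (A4).
Holding T1 and C6 grants teal-token (A3).
Holding teal-token and C6 grants K19 (A5).
Holding K19 and teal-token grants K8 (A1).
C34 would need K3, T33, and T1 (A2), but T33 is never granted. No rule produces violet-token, and it is not given. No rule produces T33, and it is not given.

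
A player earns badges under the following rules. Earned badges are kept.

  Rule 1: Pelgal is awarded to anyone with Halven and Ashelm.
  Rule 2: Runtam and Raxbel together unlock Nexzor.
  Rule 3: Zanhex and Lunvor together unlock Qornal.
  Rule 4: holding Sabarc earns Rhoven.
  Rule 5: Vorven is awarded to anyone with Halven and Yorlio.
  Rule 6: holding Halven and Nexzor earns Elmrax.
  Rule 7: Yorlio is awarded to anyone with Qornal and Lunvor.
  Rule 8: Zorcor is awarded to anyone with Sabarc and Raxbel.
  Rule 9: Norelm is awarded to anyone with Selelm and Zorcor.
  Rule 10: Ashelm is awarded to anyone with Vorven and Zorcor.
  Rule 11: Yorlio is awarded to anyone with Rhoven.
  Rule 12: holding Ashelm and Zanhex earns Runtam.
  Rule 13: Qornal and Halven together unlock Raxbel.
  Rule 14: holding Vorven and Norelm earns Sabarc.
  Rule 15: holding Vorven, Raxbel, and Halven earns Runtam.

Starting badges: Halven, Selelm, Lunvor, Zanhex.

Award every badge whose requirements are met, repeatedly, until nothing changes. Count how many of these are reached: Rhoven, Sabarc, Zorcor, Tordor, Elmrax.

1

With Zanhex and Lunvor, Qornal is earned (Rule 3).
With Qornal and Halven, Raxbel is earned (Rule 13).
With Qornal and Lunvor, Yorlio is earned (Rule 7).
With Halven and Yorlio, Vorven is earned (Rule 5).
With Vorven, Raxbel, and Halven, Runtam is earned (Rule 15).
With Runtam and Raxbel, Nexzor is earned (Rule 2).
With Halven and Nexzor, Elmrax is earned (Rule 6).
Rhoven would need Sabarc (Rule 4), but Sabarc is never earned.
Sabarc would need Vorven and Norelm (Rule 14), but Norelm is never earned.
Zorcor would need Sabarc and Raxbel (Rule 8), but Sabarc is never earned.
No rule produces Tordor, and it is not given.
Elmrax: reached.
Reached: Elmrax — 1 of the 5.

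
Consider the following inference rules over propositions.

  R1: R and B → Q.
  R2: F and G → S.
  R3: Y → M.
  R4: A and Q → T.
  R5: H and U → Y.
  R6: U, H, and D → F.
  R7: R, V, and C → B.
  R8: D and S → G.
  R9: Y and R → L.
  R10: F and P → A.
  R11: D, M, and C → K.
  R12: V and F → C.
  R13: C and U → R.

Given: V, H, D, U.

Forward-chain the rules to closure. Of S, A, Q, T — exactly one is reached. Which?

Q

From U, H, and D, R6 gives F.
V and F hold, so C follows (R12).
From C and U, R13 gives R.
From R, V, and C, R7 gives B.
R and B hold, so Q follows (R1).
T would need A and Q (R4), but A is never established. A would need F and P (R10), but P is never established. S would need F and G (R2), but G is never established.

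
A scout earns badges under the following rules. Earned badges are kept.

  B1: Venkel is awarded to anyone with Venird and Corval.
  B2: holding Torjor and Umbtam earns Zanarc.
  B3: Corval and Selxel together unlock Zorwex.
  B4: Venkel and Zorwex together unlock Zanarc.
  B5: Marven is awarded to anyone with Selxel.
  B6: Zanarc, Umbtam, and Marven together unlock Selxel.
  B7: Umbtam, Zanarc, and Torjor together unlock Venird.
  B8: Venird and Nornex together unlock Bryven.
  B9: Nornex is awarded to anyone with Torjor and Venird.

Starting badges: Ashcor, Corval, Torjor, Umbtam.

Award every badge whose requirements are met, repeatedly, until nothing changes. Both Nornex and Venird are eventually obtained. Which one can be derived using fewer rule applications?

Venird

Venird: With Torjor and Umbtam, Zanarc is earned (B2). With Umbtam, Zanarc, and Torjor, Venird is earned (B7). [2 rule applications]
Nornex: With Torjor and Umbtam, Zanarc is earned (B2). With Umbtam, Zanarc, and Torjor, Venird is earned (B7). With Torjor and Venird, Nornex is earned (B9). [3 rule applications]
Venird needs fewer.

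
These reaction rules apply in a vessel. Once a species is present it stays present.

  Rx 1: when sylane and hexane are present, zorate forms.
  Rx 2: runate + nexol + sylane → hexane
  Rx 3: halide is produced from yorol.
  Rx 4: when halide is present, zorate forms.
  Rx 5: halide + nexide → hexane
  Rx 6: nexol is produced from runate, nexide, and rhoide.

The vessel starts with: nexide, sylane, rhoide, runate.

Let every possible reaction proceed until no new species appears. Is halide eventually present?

No

halide would need yorol (Rx 3), but yorol never forms.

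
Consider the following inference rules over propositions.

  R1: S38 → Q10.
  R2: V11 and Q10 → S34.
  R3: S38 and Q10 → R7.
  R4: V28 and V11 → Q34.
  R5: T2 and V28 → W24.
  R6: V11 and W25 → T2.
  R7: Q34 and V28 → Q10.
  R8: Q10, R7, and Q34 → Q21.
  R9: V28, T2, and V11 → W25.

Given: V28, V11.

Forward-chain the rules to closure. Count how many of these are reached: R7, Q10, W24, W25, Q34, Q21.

2

V28 and V11 hold, so Q34 follows (R4).
Q34 and V28 hold, so Q10 follows (R7).
R7 would need S38 and Q10 (R3), but S38 is never established.
Q10: reached.
W24 would need T2 and V28 (R5), but T2 is never established.
W25 would need V28, T2, and V11 (R9), but T2 is never established.
Q34: reached.
Q21 would need Q10, R7, and Q34 (R8), but R7 is never established.
Reached: Q10 and Q34 — 2 of the 6.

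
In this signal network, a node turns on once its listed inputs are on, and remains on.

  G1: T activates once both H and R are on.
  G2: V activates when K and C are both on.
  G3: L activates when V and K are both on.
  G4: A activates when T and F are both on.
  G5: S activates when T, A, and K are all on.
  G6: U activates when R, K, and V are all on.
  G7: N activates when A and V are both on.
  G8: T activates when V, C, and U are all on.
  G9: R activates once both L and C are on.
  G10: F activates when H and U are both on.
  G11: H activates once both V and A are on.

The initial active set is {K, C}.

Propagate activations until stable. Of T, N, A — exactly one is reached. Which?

T

G2: K and C on → V on.
V and K are on, so L activates (G3).
L and C are on, so R activates (G9).
R, K, and V are on, so U activates (G6).
V, C, and U are on, so T activates (G8).
A would need T and F (G4), but F never turns on. N would need A and V (G7), but A never turns on.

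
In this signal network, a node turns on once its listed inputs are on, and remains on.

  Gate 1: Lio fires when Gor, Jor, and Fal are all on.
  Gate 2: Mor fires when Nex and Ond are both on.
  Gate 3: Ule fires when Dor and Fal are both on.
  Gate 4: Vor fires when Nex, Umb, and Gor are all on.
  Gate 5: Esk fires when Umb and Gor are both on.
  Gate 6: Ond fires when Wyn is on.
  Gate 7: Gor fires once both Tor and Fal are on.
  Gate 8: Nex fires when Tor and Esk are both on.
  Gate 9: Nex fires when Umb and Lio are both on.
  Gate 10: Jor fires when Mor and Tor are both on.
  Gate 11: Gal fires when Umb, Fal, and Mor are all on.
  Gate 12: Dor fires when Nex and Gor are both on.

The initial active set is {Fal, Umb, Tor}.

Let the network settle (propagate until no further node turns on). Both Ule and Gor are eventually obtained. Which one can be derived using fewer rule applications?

Gor

Gor: Tor and Fal are on, so Gor fires (Gate 7). [1 rule application]
Ule: Gate 7: Tor and Fal on → Gor on. Umb and Gor are on, so Esk fires (Gate 5). Gate 8: Tor and Esk on → Nex on. Gate 12: Nex and Gor on → Dor on. Dor and Fal are on, so Ule fires (Gate 3). [5 rule applications]
Gor needs fewer.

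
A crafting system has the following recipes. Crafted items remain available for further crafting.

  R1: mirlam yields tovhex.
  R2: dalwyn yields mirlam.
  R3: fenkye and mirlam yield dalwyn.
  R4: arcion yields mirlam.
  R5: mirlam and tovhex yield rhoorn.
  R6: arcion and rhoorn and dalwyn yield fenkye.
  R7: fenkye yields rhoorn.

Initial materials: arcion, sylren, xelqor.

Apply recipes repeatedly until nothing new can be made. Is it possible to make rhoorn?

Yes

arcion → mirlam (R4).
mirlam → tovhex (R1).
Using R5, mirlam and tovhex make rhoorn.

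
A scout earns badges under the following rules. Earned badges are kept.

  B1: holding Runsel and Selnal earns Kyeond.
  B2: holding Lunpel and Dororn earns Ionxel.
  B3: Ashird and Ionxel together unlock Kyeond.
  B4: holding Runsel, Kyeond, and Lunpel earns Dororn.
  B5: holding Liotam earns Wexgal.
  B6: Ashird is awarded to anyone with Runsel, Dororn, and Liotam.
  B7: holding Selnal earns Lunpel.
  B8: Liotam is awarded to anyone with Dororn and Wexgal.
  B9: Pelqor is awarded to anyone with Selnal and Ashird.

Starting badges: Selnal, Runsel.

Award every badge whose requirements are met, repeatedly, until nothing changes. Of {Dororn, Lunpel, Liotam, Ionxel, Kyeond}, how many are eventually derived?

With Runsel and Selnal, Kyeond is earned (B1).
With Selnal, Lunpel is earned (B7).
With Runsel, Kyeond, and Lunpel, Dororn is earned (B4).
With Lunpel and Dororn, Ionxel is earned (B2).
Dororn: reached.
Lunpel: reached.
Liotam would need Dororn and Wexgal (B8), but Wexgal is never earned.
Ionxel: reached.
Kyeond: reached.
Reached: Dororn, Lunpel, Ionxel, and Kyeond — 4 of the 5.

4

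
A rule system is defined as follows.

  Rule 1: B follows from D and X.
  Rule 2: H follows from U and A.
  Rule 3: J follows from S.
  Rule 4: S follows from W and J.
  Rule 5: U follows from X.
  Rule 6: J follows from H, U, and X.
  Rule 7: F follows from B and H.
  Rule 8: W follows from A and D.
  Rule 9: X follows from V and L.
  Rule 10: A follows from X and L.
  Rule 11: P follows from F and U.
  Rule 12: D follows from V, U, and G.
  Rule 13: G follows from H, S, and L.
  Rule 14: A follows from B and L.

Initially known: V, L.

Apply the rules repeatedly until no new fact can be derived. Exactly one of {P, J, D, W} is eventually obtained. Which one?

From V and L, Rule 9 gives X.
X holds, so U follows (Rule 5).
From X and L, Rule 10 gives A.
U and A hold, so H follows (Rule 2).
H, U, and X hold, so J follows (Rule 6).
W would need A and D (Rule 8), but D is never established. D would need V, U, and G (Rule 12), but G is never established. P would need F and U (Rule 11), but F is never established.

J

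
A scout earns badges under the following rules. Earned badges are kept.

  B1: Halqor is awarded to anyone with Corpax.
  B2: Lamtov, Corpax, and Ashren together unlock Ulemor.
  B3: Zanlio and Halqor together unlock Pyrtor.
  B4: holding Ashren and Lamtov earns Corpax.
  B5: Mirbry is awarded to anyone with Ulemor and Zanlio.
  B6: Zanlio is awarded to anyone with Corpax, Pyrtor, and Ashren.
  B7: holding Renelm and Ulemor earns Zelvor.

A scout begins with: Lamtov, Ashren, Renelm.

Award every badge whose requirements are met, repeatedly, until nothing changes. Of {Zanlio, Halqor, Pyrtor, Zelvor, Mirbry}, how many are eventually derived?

With Ashren and Lamtov, Corpax is earned (B4).
With Lamtov, Corpax, and Ashren, Ulemor is earned (B2).
With Corpax, Halqor is earned (B1).
With Renelm and Ulemor, Zelvor is earned (B7).
Zanlio would need Corpax, Pyrtor, and Ashren (B6), but Pyrtor is never earned.
Halqor: reached.
Pyrtor would need Zanlio and Halqor (B3), but Zanlio is never earned.
Zelvor: reached.
Mirbry would need Ulemor and Zanlio (B5), but Zanlio is never earned.
Reached: Halqor and Zelvor — 2 of the 5.

2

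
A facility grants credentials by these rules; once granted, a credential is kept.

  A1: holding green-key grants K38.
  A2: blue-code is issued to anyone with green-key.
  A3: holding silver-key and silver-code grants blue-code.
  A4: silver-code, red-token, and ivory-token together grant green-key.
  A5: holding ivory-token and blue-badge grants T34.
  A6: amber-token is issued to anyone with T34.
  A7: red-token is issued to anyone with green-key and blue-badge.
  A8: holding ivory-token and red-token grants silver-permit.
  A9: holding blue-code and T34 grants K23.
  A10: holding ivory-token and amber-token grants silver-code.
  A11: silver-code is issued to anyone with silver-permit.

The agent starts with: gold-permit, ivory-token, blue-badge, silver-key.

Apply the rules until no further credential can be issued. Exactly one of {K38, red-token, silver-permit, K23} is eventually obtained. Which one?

K23

Holding ivory-token and blue-badge grants T34 (A5).
Holding T34 grants amber-token (A6).
Holding ivory-token and amber-token grants silver-code (A10).
Holding silver-key and silver-code grants blue-code (A3).
Holding blue-code and T34 grants K23 (A9).
K38 would need green-key (A1), but green-key is never granted. red-token would need green-key and blue-badge (A7), but green-key is never granted. silver-permit would need ivory-token and red-token (A8), but red-token is never granted.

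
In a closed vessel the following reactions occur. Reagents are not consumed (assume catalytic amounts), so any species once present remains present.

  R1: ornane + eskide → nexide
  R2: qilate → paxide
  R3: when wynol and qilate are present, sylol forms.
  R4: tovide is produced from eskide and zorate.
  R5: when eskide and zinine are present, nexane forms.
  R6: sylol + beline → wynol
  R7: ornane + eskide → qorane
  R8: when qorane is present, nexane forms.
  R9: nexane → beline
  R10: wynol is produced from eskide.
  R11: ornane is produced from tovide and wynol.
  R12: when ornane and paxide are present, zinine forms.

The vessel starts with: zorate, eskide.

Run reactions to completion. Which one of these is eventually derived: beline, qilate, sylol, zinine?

eskide and zorate present → tovide forms (R4).
eskide present → wynol forms (R10).
tovide and wynol present → ornane forms (R11).
ornane and eskide present → qorane forms (R7).
qorane present → nexane forms (R8).
nexane present → beline forms (R9).
sylol would need wynol and qilate (R3), but qilate never forms. No rule produces qilate, and it is not given. zinine would need ornane and paxide (R12), but paxide never forms.

beline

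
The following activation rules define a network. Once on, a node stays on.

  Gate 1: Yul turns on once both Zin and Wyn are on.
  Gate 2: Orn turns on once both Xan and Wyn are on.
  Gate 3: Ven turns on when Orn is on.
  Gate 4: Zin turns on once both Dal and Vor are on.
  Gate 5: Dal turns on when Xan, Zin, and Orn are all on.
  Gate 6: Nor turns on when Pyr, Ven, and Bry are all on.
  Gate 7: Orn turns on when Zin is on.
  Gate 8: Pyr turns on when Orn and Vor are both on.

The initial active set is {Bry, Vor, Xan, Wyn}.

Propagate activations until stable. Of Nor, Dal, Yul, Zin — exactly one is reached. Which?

Xan and Wyn are on, so Orn turns on (Gate 2).
Orn is on, so Ven turns on (Gate 3).
Orn and Vor are on, so Pyr turns on (Gate 8).
Gate 6: Pyr, Ven, and Bry on → Nor on.
Yul would need Zin and Wyn (Gate 1), but Zin never turns on. Zin would need Dal and Vor (Gate 4), but Dal never turns on. Dal would need Xan, Zin, and Orn (Gate 5), but Zin never turns on.

Nor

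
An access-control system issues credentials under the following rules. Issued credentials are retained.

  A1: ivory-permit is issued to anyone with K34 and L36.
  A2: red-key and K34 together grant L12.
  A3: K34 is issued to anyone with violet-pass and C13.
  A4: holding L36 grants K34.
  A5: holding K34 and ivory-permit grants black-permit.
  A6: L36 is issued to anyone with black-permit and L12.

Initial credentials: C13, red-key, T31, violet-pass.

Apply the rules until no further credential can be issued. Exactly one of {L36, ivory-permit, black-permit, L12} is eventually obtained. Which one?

L12

Holding violet-pass and C13 grants K34 (A3).
Holding red-key and K34 grants L12 (A2).
L36 would need black-permit and L12 (A6), but black-permit is never granted. black-permit would need K34 and ivory-permit (A5), but ivory-permit is never granted. ivory-permit would need K34 and L36 (A1), but L36 is never granted.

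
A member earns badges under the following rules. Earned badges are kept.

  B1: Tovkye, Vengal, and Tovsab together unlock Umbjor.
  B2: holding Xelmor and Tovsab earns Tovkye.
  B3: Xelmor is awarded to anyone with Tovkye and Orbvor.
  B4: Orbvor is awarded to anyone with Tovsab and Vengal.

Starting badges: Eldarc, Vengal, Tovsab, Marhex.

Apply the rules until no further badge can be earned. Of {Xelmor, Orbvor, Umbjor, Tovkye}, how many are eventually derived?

With Tovsab and Vengal, Orbvor is earned (B4).
Xelmor would need Tovkye and Orbvor (B3), but Tovkye is never earned.
Orbvor: reached.
Umbjor would need Tovkye, Vengal, and Tovsab (B1), but Tovkye is never earned.
Tovkye would need Xelmor and Tovsab (B2), but Xelmor is never earned.
Reached: Orbvor — 1 of the 4.

1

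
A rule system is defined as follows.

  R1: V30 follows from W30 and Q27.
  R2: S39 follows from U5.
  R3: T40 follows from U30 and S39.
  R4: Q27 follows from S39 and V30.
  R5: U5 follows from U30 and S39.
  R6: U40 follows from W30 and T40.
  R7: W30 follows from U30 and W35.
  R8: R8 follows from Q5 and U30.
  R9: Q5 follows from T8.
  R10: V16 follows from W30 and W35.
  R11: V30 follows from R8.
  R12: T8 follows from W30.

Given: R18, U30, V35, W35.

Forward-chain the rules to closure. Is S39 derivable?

S39 would need U5 (R2), but U5 is never established.

No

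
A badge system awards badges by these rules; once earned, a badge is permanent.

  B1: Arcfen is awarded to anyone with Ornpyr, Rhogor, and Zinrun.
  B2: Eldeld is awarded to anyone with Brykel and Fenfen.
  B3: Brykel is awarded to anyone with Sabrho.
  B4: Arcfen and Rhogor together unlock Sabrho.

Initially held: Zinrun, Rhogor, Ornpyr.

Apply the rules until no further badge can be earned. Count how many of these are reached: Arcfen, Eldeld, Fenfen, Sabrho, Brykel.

With Ornpyr, Rhogor, and Zinrun, Arcfen is earned (B1).
With Arcfen and Rhogor, Sabrho is earned (B4).
With Sabrho, Brykel is earned (B3).
Arcfen: reached.
Eldeld would need Brykel and Fenfen (B2), but Fenfen is never earned.
No rule produces Fenfen, and it is not given.
Sabrho: reached.
Brykel: reached.
Reached: Arcfen, Sabrho, and Brykel — 3 of the 5.

3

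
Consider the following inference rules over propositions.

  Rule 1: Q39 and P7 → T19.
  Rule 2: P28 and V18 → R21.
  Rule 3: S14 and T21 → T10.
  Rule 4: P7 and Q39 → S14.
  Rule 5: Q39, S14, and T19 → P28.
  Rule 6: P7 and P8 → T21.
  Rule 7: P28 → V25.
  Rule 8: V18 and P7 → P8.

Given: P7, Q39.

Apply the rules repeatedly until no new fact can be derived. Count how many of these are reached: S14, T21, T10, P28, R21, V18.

2

P7 and Q39 hold, so S14 follows (Rule 4).
Q39 and P7 hold, so T19 follows (Rule 1).
Q39, S14, and T19 hold, so P28 follows (Rule 5).
S14: reached.
T21 would need P7 and P8 (Rule 6), but P8 is never established.
T10 would need S14 and T21 (Rule 3), but T21 is never established.
P28: reached.
R21 would need P28 and V18 (Rule 2), but V18 is never established.
No rule produces V18, and it is not given.
Reached: S14 and P28 — 2 of the 6.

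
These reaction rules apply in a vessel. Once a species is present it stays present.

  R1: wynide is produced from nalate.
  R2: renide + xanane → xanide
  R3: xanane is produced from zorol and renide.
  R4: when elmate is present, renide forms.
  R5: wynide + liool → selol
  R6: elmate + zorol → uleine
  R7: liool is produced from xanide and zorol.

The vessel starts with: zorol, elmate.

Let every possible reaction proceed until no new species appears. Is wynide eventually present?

wynide would need nalate (R1), but nalate never forms.

No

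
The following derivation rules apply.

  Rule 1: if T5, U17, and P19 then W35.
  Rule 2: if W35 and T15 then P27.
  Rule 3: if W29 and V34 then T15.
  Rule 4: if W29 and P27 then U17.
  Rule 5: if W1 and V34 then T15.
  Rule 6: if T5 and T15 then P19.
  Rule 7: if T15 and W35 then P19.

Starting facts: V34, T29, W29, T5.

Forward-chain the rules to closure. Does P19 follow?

W29 and V34 hold, so T15 follows (Rule 3).
T5 and T15 hold, so P19 follows (Rule 6).

Yes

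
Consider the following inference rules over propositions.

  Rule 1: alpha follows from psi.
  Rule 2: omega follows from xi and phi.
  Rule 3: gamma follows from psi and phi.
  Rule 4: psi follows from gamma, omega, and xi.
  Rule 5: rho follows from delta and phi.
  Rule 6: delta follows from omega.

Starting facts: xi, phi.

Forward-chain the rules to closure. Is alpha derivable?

alpha would need psi (Rule 1), but psi is never established.

No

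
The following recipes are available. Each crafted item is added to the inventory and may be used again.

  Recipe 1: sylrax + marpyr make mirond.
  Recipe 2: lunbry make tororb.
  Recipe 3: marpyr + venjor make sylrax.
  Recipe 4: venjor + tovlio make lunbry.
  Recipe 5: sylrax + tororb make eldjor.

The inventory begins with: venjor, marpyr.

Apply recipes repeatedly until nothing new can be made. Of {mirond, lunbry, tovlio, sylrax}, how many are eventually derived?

2

Using Recipe 3, marpyr and venjor make sylrax.
Using Recipe 1, sylrax and marpyr make mirond.
mirond: reached.
lunbry would need venjor and tovlio (Recipe 4), but tovlio is never obtained.
No rule produces tovlio, and it is not given.
sylrax: reached.
Reached: mirond and sylrax — 2 of the 4.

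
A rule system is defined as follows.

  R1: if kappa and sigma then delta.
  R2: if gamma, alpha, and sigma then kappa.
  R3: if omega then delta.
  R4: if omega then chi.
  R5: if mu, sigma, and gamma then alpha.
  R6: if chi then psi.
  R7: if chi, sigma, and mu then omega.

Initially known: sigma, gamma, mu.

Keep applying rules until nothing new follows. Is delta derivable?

Yes

mu, sigma, and gamma hold, so alpha follows (R5).
gamma, alpha, and sigma hold, so kappa follows (R2).
From kappa and sigma, R1 gives delta.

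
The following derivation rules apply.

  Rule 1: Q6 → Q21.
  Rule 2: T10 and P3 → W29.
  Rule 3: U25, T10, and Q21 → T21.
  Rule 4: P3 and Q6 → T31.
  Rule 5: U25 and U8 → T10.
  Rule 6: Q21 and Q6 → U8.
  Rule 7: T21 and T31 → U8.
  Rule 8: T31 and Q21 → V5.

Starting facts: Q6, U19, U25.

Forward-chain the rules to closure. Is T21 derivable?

Yes

From Q6, Rule 1 gives Q21.
Q21 and Q6 hold, so U8 follows (Rule 6).
From U25 and U8, Rule 5 gives T10.
U25, T10, and Q21 hold, so T21 follows (Rule 3).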